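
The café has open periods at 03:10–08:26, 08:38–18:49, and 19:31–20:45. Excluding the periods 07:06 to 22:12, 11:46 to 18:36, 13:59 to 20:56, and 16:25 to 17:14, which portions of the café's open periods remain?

03:10-07:06

Second set merges to 07:06-22:12.
03:10-08:26 minus B → 03:10-07:06.
08:38-18:49: fully covered by B → removed.
19:31-20:45: fully covered by B → removed.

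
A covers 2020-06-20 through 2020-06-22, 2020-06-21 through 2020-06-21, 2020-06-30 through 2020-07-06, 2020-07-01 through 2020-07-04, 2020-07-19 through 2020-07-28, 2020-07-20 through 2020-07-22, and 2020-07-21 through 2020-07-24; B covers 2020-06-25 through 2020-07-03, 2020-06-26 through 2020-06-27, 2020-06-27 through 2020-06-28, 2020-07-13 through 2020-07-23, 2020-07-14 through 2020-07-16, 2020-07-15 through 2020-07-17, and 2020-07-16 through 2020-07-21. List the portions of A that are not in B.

2020-06-20 through 2020-06-22, 2020-07-04 through 2020-07-06, 2020-07-24 through 2020-07-28

A, merged: 2020-06-20 through 2020-06-22, 2020-06-30 through 2020-07-06, 2020-07-19 through 2020-07-28.
B, merged: 2020-06-25 through 2020-07-03, 2020-07-13 through 2020-07-23.
2020-06-20 through 2020-06-22 is untouched.
2020-06-30 through 2020-07-06 with B removed leaves 2020-07-04 through 2020-07-06.
2020-07-19 through 2020-07-28 with B removed leaves 2020-07-24 through 2020-07-28.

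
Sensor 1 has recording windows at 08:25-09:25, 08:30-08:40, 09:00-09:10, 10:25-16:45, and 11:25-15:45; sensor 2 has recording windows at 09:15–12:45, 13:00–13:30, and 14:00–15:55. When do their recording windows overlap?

09:15-09:25, 10:25-12:45, 13:00-13:30, 14:00-15:55

A, merged: 08:25-09:25, 10:25-16:45.
08:25-09:25 meets the second set on 09:15-09:25.
10:25-16:45 meets the second set on 10:25-12:45, 13:00-13:30, 14:00-15:55.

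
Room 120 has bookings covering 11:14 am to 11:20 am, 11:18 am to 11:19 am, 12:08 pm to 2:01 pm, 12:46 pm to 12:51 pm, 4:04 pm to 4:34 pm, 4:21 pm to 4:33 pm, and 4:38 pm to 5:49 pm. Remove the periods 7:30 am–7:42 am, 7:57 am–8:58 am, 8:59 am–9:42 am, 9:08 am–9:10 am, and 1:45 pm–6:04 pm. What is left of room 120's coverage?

A, merged: 11:14 am-11:20 am, 12:08 pm-2:01 pm, 4:04 pm-4:34 pm, 4:38 pm-5:49 pm.
B, merged: 7:30 am-7:42 am, 7:57 am-8:58 am, 8:59 am-9:42 am, 1:45 pm-6:04 pm.
11:14 am-11:20 am: nothing removed.
12:08 pm-2:01 pm \ B = 12:08 pm-1:45 pm.
4:04 pm-4:34 pm: entirely removed.
4:38 pm-5:49 pm: entirely removed.

11:14 am-11:20 am, 12:08 pm-1:45 pm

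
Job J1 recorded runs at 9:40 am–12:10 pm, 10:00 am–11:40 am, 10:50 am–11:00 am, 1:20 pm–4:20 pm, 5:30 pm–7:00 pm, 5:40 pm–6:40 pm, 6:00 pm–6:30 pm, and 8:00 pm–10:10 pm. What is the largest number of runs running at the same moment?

3

Sweep endpoints in order; track running count of active intervals.
Peak of 3 reached at 10:50 am.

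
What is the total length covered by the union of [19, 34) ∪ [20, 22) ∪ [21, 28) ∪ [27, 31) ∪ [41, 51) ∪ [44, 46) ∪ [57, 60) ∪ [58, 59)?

Merged: [19, 34), [41, 51), [57, 60).
Lengths: 15 + 10 + 3 = 28.

28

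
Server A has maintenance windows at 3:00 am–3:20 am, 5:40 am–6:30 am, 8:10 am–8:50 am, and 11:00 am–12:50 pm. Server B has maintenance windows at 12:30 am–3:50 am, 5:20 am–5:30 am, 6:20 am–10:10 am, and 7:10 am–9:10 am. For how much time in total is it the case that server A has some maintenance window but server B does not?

2 h 30 min

Second set merges to 12:30 am-3:50 am, 5:20 am-5:30 am, 6:20 am-10:10 am.
A \ B = 5:40 am-6:20 am, 11:00 am-12:50 pm.
Total: 40 min + 1 h 50 min = 2 h 30 min.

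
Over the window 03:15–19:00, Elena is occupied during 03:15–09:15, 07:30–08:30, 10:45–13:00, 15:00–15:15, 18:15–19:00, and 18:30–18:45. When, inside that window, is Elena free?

09:15-10:45, 13:00-15:00, 15:15-18:15

The merged coverage is 03:15-09:15, 10:45-13:00, 15:00-15:15, 18:15-19:00.
Complement within 03:15-19:00: 09:15-10:45, 13:00-15:00, 15:15-18:15.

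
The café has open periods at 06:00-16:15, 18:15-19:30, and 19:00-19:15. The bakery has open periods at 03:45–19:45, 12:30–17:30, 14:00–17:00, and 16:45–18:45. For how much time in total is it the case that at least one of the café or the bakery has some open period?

A, merged: 06:00–16:15, 18:15–19:30.
B, merged: 03:45–19:45.
A ∪ B = 03:45–19:45.
Total: 16 h.

16 h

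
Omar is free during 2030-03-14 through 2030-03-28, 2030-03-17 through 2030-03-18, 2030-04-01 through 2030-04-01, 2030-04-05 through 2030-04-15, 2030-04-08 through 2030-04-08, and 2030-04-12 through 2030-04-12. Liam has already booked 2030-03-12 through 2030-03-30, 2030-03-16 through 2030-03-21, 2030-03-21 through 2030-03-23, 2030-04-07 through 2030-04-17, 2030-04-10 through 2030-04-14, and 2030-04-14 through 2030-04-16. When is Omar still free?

A, merged: 2030-03-14 through 2030-03-28, 2030-04-01 through 2030-04-01, 2030-04-05 through 2030-04-15.
B, merged: 2030-03-12 through 2030-03-30, 2030-04-07 through 2030-04-17.
2030-03-14 through 2030-03-28: fully covered by B → removed.
2030-04-01 through 2030-04-01: no B overlap → unchanged.
2030-04-05 through 2030-04-15 minus B → 2030-04-05 through 2030-04-06.

2030-04-01 through 2030-04-01, 2030-04-05 through 2030-04-06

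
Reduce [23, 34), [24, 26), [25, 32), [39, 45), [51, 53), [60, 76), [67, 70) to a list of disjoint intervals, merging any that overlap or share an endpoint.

[23, 34) ∪ [39, 45) ∪ [51, 53) ∪ [60, 76)

[24, 26) overlaps/touches [23, 34) → extend to [23, 34).
[25, 32) overlaps/touches [23, 34) → extend to [23, 34).
[39, 45) is disjoint → start new block.
[51, 53) is disjoint → start new block.
[60, 76) is disjoint → start new block.
[67, 70) overlaps/touches [60, 76) → extend to [60, 76).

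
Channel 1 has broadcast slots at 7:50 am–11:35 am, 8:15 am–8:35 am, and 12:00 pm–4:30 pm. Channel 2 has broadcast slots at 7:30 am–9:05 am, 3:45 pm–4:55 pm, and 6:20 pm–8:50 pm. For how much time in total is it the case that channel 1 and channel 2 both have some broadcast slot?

A, merged: 7:50 am-11:35 am, 12:00 pm-4:30 pm.
A ∩ B = 7:50 am-9:05 am, 3:45 pm-4:30 pm.
Total: 1 h 15 min + 45 min = 2 h.

2 h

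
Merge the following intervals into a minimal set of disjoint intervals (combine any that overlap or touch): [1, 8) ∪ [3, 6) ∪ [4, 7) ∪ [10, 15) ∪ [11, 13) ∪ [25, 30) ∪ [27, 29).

[3, 6) overlaps/touches [1, 8) → extend to [1, 8).
[4, 7) overlaps/touches [1, 8) → extend to [1, 8).
[10, 15) is disjoint → start new block.
[11, 13) overlaps/touches [10, 15) → extend to [10, 15).
[25, 30) is disjoint → start new block.
[27, 29) overlaps/touches [25, 30) → extend to [25, 30).

[1, 8) ∪ [10, 15) ∪ [25, 30)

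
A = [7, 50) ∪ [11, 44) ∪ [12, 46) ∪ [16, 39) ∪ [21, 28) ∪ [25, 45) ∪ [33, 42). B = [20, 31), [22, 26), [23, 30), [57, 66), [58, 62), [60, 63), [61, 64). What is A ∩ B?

Merge the first list: [7, 50).
Merge the second list: [20, 31), [57, 66).
[7, 50) meets the second set on [20, 31).

[20, 31)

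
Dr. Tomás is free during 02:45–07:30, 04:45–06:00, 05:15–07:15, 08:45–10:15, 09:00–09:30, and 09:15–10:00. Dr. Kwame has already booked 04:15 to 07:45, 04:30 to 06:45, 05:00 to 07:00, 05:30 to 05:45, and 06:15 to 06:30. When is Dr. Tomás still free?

Merge the first list: 02:45-07:30, 08:45-10:15.
Merge the second list: 04:15-07:45.
02:45-07:30 with B removed leaves 02:45-04:15.
08:45-10:15 is untouched.

02:45-04:15, 08:45-10:15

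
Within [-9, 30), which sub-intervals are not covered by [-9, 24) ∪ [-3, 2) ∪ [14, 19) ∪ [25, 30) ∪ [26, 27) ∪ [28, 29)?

Covered (merged): [-9, 24), [25, 30).
Uncovered inside [-9, 30): [24, 25).

[24, 25)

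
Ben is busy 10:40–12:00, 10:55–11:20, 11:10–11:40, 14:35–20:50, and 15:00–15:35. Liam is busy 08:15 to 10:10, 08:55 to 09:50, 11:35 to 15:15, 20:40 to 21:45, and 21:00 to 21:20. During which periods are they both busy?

11:35-12:00, 14:35-15:15, 20:40-20:50

Merge the first list: 10:40-12:00, 14:35-20:50.
Merge the second list: 08:15-10:10, 11:35-15:15, 20:40-21:45.
10:40-12:00 ∩ B → 11:35-12:00.
14:35-20:50 ∩ B → 14:35-15:15, 20:40-20:50.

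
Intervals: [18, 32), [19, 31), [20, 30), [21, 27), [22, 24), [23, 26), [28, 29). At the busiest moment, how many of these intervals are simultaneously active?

At 23, 6 of the intervals are simultaneously active.
No point has more.

6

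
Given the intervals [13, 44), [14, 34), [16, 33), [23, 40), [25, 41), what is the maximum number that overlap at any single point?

5

Walk the sorted start/end points keeping a running depth.
The depth first hits 5 at 25.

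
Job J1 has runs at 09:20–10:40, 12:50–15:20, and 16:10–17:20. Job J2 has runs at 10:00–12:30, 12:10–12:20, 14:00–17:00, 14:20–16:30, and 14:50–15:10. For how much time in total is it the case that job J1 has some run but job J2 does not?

Second set merges to 10:00–12:30, 14:00–17:00.
A \ B = 09:20–10:00, 12:50–14:00, 17:00–17:20.
Total: 40 min + 1 h 10 min + 20 min = 2 h 10 min.

2 h 10 min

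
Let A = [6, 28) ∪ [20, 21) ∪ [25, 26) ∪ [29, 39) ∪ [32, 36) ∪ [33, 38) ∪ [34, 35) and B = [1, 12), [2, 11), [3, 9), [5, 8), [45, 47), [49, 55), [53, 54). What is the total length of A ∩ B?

Merge the first list: [6, 28), [29, 39).
Merge the second list: [1, 12), [45, 47), [49, 55).
A ∩ B = [6, 12).
Total: 6.

6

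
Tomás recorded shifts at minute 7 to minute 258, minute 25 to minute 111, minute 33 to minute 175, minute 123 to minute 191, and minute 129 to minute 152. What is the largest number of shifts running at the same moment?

Sweep endpoints in order; track running count of active intervals.
Peak of 4 reached at minute 129.

4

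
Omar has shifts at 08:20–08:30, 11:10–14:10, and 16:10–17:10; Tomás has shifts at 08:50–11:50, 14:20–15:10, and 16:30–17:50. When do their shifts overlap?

11:10–11:50, 16:30–17:10

08:20–08:30 falls entirely outside B.
11:10–14:10 overlaps B on 11:10–11:50.
16:10–17:10 overlaps B on 16:30–17:10.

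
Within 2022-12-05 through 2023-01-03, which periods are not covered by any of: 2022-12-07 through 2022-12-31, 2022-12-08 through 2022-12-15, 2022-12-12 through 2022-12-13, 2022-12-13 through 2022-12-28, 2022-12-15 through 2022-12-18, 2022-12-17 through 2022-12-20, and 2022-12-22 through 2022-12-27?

2022-12-05 through 2022-12-06, 2023-01-01 through 2023-01-03

The merged coverage is 2022-12-07 through 2022-12-31.
Uncovered inside 2022-12-05 through 2023-01-03: 2022-12-05 through 2022-12-06, 2023-01-01 through 2023-01-03.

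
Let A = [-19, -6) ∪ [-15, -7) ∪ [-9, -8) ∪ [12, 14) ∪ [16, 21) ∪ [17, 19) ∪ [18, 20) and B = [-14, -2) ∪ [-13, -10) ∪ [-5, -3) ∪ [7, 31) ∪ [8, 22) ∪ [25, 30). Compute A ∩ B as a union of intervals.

[-14, -6) ∪ [12, 14) ∪ [16, 21)

A, merged: [-19, -6), [12, 14), [16, 21).
B, merged: [-14, -2), [7, 31).
[-19, -6) overlaps B on [-14, -6).
[12, 14) overlaps B on [12, 14).
[16, 21) overlaps B on [16, 21).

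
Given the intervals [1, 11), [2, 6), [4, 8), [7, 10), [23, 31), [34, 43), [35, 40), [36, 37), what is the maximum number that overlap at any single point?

At 4, 3 of the intervals are simultaneously active.
No point has more.

3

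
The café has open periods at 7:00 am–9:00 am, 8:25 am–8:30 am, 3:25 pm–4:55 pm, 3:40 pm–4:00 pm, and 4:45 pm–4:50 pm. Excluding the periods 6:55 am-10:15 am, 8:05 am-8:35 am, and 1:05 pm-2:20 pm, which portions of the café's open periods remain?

Merge the first list: 7:00 am–9:00 am, 3:25 pm–4:55 pm.
Merge the second list: 6:55 am–10:15 am, 1:05 pm–2:20 pm.
7:00 am–9:00 am lies entirely inside B → drops out.
3:25 pm–4:55 pm is untouched.

3:25 pm–4:55 pm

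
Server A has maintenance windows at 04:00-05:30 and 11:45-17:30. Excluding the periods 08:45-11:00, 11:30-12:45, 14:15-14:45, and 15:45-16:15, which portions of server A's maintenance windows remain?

04:00–05:30, 12:45–14:15, 14:45–15:45, 16:15–17:30

04:00–05:30: no B overlap → unchanged.
11:45–17:30 minus B → 12:45–14:15, 14:45–15:45, 16:15–17:30.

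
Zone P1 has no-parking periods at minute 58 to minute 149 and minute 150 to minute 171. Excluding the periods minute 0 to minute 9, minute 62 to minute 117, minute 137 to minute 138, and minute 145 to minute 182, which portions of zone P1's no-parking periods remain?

minute 58 to minute 62, minute 117 to minute 137, minute 138 to minute 145

minute 58 to minute 149 with B removed leaves minute 58 to minute 62, minute 117 to minute 137, minute 138 to minute 145.
minute 150 to minute 171 lies entirely inside B → drops out.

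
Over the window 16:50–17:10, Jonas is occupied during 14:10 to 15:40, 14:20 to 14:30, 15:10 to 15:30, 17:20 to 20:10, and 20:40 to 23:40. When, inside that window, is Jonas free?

16:50–17:10

After merging, the occupied span is 14:10–15:40, 17:20–20:10, 20:40–23:40.
Uncovered inside 16:50–17:10: 16:50–17:10.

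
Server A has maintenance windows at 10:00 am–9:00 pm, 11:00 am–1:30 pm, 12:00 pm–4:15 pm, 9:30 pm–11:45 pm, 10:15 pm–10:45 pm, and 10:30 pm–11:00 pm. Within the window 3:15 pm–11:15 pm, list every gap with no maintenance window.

9:00 pm–9:30 pm

After merging, the occupied span is 10:00 am–9:00 pm, 9:30 pm–11:45 pm.
Gaps within 3:15 pm–11:15 pm: 9:00 pm–9:30 pm.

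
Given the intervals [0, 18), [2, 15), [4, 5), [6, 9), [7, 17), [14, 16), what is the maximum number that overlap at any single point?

4

Sweep endpoints in order; track running count of active intervals.
Peak of 4 reached at 7.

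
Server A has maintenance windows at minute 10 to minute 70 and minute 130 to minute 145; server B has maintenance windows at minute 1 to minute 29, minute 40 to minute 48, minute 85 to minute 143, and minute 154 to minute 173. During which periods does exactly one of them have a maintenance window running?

minute 1 to minute 10, minute 29 to minute 40, minute 48 to minute 70, minute 85 to minute 130, minute 143 to minute 145, minute 154 to minute 173

A \ B = minute 29 to minute 40, minute 48 to minute 70, minute 143 to minute 145.
B \ A = minute 1 to minute 10, minute 85 to minute 130, minute 154 to minute 173.
Union of the two gives the symmetric difference.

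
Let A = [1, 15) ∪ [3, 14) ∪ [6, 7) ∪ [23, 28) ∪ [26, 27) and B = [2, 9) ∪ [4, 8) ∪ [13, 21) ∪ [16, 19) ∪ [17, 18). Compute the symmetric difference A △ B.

[1, 2) ∪ [9, 13) ∪ [15, 21) ∪ [23, 28)

Merge the first list: [1, 15), [23, 28).
Merge the second list: [2, 9), [13, 21).
A but not B: [1, 2), [9, 13), [23, 28).
B but not A: [15, 21).
Combining gives A △ B.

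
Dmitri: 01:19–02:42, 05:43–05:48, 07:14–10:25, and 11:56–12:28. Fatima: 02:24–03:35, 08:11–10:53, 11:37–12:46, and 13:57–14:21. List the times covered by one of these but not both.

01:19-02:24, 02:42-03:35, 05:43-05:48, 07:14-08:11, 10:25-10:53, 11:37-11:56, 12:28-12:46, 13:57-14:21

A \ B = 01:19-02:24, 05:43-05:48, 07:14-08:11.
B \ A = 02:42-03:35, 10:25-10:53, 11:37-11:56, 12:28-12:46, 13:57-14:21.
Union of the two gives the symmetric difference.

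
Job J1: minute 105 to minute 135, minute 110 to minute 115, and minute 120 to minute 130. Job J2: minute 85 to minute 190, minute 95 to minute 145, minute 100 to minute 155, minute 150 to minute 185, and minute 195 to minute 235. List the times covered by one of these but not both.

minute 85 to minute 105, minute 135 to minute 190, minute 195 to minute 235

Merge the first list: minute 105 to minute 135.
Merge the second list: minute 85 to minute 190, minute 195 to minute 235.
A but not B: none.
B but not A: minute 85 to minute 105, minute 135 to minute 190, minute 195 to minute 235.
Combining gives A △ B.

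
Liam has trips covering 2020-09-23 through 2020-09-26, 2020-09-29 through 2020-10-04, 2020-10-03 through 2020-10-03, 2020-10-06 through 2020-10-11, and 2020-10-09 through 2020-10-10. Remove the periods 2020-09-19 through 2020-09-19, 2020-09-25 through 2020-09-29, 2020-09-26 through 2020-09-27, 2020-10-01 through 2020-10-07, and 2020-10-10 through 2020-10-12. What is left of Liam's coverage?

A, merged: 2020-09-23 through 2020-09-26, 2020-09-29 through 2020-10-04, 2020-10-06 through 2020-10-11.
B, merged: 2020-09-19 through 2020-09-19, 2020-09-25 through 2020-09-29, 2020-10-01 through 2020-10-07, 2020-10-10 through 2020-10-12.
2020-09-23 through 2020-09-26 \ B = 2020-09-23 through 2020-09-24.
2020-09-29 through 2020-10-04 \ B = 2020-09-30 through 2020-09-30.
2020-10-06 through 2020-10-11 \ B = 2020-10-08 through 2020-10-09.

2020-09-23 through 2020-09-24, 2020-09-30 through 2020-09-30, 2020-10-08 through 2020-10-09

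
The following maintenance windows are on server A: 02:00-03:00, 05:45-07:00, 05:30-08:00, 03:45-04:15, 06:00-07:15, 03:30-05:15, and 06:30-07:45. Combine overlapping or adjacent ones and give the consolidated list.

Sort by start: 02:00–03:00, 03:30–05:15, 03:45–04:15, 05:30–08:00, 05:45–07:00, 06:00–07:15, 06:30–07:45.
03:30–05:15 is disjoint → start new block.
03:45–04:15 overlaps/touches 03:30–05:15 → extend to 03:30–05:15.
05:30–08:00 is disjoint → start new block.
05:45–07:00 overlaps/touches 05:30–08:00 → extend to 05:30–08:00.
06:00–07:15 overlaps/touches 05:30–08:00 → extend to 05:30–08:00.
06:30–07:45 overlaps/touches 05:30–08:00 → extend to 05:30–08:00.

02:00–03:00, 03:30–05:15, 05:30–08:00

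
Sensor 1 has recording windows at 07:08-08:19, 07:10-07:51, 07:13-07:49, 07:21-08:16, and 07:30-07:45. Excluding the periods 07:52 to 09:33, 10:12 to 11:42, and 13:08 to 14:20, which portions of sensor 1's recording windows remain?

07:08-07:52

Merge the first list: 07:08-08:19.
07:08-08:19 \ B = 07:08-07:52.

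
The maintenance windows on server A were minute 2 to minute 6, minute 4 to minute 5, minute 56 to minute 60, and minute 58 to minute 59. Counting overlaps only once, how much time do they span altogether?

Merged: minute 2 to minute 6, minute 56 to minute 60.
Lengths: 4 minutes + 4 minutes = 8 minutes.

8 minutes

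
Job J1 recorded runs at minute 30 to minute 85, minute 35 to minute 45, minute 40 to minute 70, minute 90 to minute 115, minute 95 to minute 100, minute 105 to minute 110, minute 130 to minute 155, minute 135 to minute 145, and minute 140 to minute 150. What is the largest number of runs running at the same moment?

3

Walk the sorted start/end points keeping a running depth.
The depth first hits 3 at minute 40.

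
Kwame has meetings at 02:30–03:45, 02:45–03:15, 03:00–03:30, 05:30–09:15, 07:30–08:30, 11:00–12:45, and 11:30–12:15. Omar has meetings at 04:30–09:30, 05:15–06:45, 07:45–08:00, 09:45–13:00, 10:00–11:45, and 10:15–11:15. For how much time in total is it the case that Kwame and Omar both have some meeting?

5 h 30 min

Merge the first list: 02:30-03:45, 05:30-09:15, 11:00-12:45.
Merge the second list: 04:30-09:30, 09:45-13:00.
A ∩ B = 05:30-09:15, 11:00-12:45.
Total: 3 h 45 min + 1 h 45 min = 5 h 30 min.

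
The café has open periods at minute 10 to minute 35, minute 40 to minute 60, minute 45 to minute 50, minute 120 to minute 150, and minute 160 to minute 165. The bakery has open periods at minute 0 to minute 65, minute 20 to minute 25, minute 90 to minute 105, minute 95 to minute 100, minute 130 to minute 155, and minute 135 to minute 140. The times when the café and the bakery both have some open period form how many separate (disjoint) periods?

3

First set merges to minute 10 to minute 35, minute 40 to minute 60, minute 120 to minute 150, minute 160 to minute 165.
Second set merges to minute 0 to minute 65, minute 90 to minute 105, minute 130 to minute 155.
A ∩ B = minute 10 to minute 35, minute 40 to minute 60, minute 130 to minute 150.
That is 3 disjoint pieces.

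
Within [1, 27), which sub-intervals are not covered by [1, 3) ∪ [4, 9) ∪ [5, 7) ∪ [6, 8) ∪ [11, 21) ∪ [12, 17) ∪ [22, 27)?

[3, 4) ∪ [9, 11) ∪ [21, 22)

After merging, the occupied span is [1, 3), [4, 9), [11, 21), [22, 27).
Uncovered inside [1, 27): [3, 4), [9, 11), [21, 22).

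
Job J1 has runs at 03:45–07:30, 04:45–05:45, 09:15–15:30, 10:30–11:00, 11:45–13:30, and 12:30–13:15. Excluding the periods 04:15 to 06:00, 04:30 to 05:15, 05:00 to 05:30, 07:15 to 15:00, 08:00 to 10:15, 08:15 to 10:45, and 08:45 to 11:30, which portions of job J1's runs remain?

03:45-04:15, 06:00-07:15, 15:00-15:30

First set merges to 03:45-07:30, 09:15-15:30.
Second set merges to 04:15-06:00, 07:15-15:00.
03:45-07:30 minus B → 03:45-04:15, 06:00-07:15.
09:15-15:30 minus B → 15:00-15:30.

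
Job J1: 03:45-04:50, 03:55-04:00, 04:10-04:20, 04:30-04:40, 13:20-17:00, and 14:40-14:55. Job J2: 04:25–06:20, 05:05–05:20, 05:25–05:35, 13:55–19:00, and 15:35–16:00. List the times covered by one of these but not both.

A, merged: 03:45–04:50, 13:20–17:00.
B, merged: 04:25–06:20, 13:55–19:00.
Only in the first: 03:45–04:25, 13:20–13:55.
Only in the second: 04:50–06:20, 17:00–19:00.
Together these are the periods covered by exactly one.

03:45–04:25, 04:50–06:20, 13:20–13:55, 17:00–19:00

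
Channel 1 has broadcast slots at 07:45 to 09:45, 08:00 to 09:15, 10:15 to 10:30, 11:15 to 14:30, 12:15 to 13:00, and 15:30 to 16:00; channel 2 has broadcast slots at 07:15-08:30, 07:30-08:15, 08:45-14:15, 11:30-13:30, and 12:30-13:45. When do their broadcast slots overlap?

Merge the first list: 07:45-09:45, 10:15-10:30, 11:15-14:30, 15:30-16:00.
Merge the second list: 07:15-08:30, 08:45-14:15.
07:45-09:45 ∩ B → 07:45-08:30, 08:45-09:45.
10:15-10:30 ∩ B → 10:15-10:30.
11:15-14:30 ∩ B → 11:15-14:15.
15:30-16:00 meets no B interval.

07:45-08:30, 08:45-09:45, 10:15-10:30, 11:15-14:15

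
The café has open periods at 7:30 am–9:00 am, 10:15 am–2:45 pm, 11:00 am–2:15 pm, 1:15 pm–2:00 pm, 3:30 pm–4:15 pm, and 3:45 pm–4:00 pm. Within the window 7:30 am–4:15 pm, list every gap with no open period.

The merged coverage is 7:30 am–9:00 am, 10:15 am–2:45 pm, 3:30 pm–4:15 pm.
Complement within 7:30 am–4:15 pm: 9:00 am–10:15 am, 2:45 pm–3:30 pm.

9:00 am–10:15 am, 2:45 pm–3:30 pm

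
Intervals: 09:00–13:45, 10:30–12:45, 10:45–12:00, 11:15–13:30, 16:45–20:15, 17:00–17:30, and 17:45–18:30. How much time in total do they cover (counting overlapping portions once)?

8 h 15 min

Merged: 09:00-13:45, 16:45-20:15.
Lengths: 4 h 45 min + 3 h 30 min = 8 h 15 min.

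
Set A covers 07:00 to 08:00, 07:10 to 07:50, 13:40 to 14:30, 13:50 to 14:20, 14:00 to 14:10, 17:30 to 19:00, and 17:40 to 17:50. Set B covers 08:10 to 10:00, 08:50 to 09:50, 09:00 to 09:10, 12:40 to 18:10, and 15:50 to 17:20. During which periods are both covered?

Merge the first list: 07:00–08:00, 13:40–14:30, 17:30–19:00.
Merge the second list: 08:10–10:00, 12:40–18:10.
07:00–08:00 meets no B interval.
13:40–14:30 ∩ B → 13:40–14:30.
17:30–19:00 ∩ B → 17:30–18:10.

13:40–14:30, 17:30–18:10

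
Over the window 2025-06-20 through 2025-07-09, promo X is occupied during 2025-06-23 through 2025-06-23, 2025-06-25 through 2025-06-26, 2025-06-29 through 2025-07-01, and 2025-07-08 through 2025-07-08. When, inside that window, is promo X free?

After merging, the occupied span is 2025-06-23 through 2025-06-23, 2025-06-25 through 2025-06-26, 2025-06-29 through 2025-07-01, 2025-07-08 through 2025-07-08.
Complement within 2025-06-20 through 2025-07-09: 2025-06-20 through 2025-06-22, 2025-06-24 through 2025-06-24, 2025-06-27 through 2025-06-28, 2025-07-02 through 2025-07-07, 2025-07-09 through 2025-07-09.

2025-06-20 through 2025-06-22, 2025-06-24 through 2025-06-24, 2025-06-27 through 2025-06-28, 2025-07-02 through 2025-07-07, 2025-07-09 through 2025-07-09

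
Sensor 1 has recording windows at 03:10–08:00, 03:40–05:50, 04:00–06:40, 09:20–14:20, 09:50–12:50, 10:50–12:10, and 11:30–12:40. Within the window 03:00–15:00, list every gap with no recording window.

Covered (merged): 03:10–08:00, 09:20–14:20.
Gaps within 03:00–15:00: 03:00–03:10, 08:00–09:20, 14:20–15:00.

03:00–03:10, 08:00–09:20, 14:20–15:00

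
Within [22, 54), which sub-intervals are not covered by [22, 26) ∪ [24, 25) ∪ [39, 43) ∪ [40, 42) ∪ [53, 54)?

After merging, the occupied span is [22, 26), [39, 43), [53, 54).
Uncovered inside [22, 54): [26, 39), [43, 53).

[26, 39) ∪ [43, 53)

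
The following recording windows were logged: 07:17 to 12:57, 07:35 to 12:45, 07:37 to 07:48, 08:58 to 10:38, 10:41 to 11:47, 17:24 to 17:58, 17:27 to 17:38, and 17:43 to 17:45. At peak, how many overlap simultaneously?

3

Sweep endpoints in order; track running count of active intervals.
Peak of 3 reached at 07:37.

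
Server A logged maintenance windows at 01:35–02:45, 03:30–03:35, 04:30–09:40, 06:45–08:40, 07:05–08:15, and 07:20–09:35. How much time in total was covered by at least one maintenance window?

6 h 25 min

Merged: 01:35–02:45, 03:30–03:35, 04:30–09:40.
Lengths: 1 h 10 min + 5 min + 5 h 10 min = 6 h 25 min.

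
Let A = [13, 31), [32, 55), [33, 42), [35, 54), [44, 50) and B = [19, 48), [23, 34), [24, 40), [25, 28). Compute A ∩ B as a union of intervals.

Merge the first list: [13, 31), [32, 55).
Merge the second list: [19, 48).
[13, 31) overlaps B on [19, 31).
[32, 55) overlaps B on [32, 48).

[19, 31) ∪ [32, 48)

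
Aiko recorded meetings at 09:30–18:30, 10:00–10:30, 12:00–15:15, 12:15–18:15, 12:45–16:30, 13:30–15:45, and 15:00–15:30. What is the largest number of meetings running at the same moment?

6

At 15:00, 6 of the intervals are simultaneously active.
No point has more.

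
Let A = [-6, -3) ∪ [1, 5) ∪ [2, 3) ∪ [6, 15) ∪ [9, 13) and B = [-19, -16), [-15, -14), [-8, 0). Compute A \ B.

A, merged: [-6, -3), [1, 5), [6, 15).
[-6, -3): fully covered by B → removed.
[1, 5): no B overlap → unchanged.
[6, 15): no B overlap → unchanged.

[1, 5) ∪ [6, 15)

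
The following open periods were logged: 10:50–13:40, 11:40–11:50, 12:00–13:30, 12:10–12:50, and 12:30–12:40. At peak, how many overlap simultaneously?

At 12:30, 4 of the intervals are simultaneously active.
No point has more.

4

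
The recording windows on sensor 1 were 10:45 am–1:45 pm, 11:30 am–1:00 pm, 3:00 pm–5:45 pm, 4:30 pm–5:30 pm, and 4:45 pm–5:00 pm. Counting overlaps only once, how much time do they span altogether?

Merged: 10:45 am-1:45 pm, 3:00 pm-5:45 pm.
Lengths: 3 h + 2 h 45 min = 5 h 45 min.

5 h 45 min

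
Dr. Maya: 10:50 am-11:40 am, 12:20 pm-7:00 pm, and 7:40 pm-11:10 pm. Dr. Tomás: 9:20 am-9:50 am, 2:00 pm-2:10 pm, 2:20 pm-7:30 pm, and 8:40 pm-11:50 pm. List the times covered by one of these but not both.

A but not B: 10:50 am-11:40 am, 12:20 pm-2:00 pm, 2:10 pm-2:20 pm, 7:40 pm-8:40 pm.
B but not A: 9:20 am-9:50 am, 7:00 pm-7:30 pm, 11:10 pm-11:50 pm.
Combining gives A △ B.

9:20 am-9:50 am, 10:50 am-11:40 am, 12:20 pm-2:00 pm, 2:10 pm-2:20 pm, 7:00 pm-7:30 pm, 7:40 pm-8:40 pm, 11:10 pm-11:50 pm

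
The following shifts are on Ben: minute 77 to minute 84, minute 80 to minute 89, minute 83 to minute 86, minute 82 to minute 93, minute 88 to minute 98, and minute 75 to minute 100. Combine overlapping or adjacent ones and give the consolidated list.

minute 75 to minute 100

Sort by start: minute 75 to minute 100, minute 77 to minute 84, minute 80 to minute 89, minute 82 to minute 93, minute 83 to minute 86, minute 88 to minute 98.
minute 77 to minute 84 overlaps/touches minute 75 to minute 100 → extend to minute 75 to minute 100.
minute 80 to minute 89 overlaps/touches minute 75 to minute 100 → extend to minute 75 to minute 100.
minute 82 to minute 93 overlaps/touches minute 75 to minute 100 → extend to minute 75 to minute 100.
minute 83 to minute 86 overlaps/touches minute 75 to minute 100 → extend to minute 75 to minute 100.
minute 88 to minute 98 overlaps/touches minute 75 to minute 100 → extend to minute 75 to minute 100.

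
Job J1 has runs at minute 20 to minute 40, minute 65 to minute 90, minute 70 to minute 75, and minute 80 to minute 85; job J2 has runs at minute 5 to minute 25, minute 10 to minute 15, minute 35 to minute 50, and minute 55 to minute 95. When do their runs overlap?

Merge the first list: minute 20 to minute 40, minute 65 to minute 90.
Merge the second list: minute 5 to minute 25, minute 35 to minute 50, minute 55 to minute 95.
minute 20 to minute 40 ∩ B → minute 20 to minute 25, minute 35 to minute 40.
minute 65 to minute 90 ∩ B → minute 65 to minute 90.

minute 20 to minute 25, minute 35 to minute 40, minute 65 to minute 90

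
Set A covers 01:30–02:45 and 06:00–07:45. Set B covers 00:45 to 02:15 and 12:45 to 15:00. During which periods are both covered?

01:30–02:15

01:30–02:45 overlaps B on 01:30–02:15.
06:00–07:45 falls entirely outside B.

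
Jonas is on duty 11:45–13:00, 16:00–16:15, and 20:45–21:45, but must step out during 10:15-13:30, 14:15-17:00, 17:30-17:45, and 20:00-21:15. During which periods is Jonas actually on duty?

21:15–21:45

11:45–13:00: entirely removed.
16:00–16:15: entirely removed.
20:45–21:45 \ B = 21:15–21:45.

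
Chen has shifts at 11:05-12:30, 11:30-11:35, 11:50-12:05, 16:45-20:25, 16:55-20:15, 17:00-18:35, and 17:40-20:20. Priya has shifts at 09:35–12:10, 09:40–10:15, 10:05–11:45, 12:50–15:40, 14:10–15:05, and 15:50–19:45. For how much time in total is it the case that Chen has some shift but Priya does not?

1 h

A, merged: 11:05–12:30, 16:45–20:25.
B, merged: 09:35–12:10, 12:50–15:40, 15:50–19:45.
A \ B = 12:10–12:30, 19:45–20:25.
Total: 20 min + 40 min = 1 h.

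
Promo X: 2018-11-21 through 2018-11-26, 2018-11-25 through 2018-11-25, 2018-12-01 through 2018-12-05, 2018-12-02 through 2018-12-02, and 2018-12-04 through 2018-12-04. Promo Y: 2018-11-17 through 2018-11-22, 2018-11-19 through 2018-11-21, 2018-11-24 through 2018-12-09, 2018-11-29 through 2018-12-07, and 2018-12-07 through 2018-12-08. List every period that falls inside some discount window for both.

Merge the first list: 2018-11-21 through 2018-11-26, 2018-12-01 through 2018-12-05.
Merge the second list: 2018-11-17 through 2018-11-22, 2018-11-24 through 2018-12-09.
2018-11-21 through 2018-11-26 ∩ B → 2018-11-21 through 2018-11-22, 2018-11-24 through 2018-11-26.
2018-12-01 through 2018-12-05 ∩ B → 2018-12-01 through 2018-12-05.

2018-11-21 through 2018-11-22, 2018-11-24 through 2018-11-26, 2018-12-01 through 2018-12-05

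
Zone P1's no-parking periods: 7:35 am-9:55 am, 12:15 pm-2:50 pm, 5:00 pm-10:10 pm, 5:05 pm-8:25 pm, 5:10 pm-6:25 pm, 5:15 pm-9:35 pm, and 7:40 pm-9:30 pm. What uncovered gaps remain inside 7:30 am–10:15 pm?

7:30 am–7:35 am, 9:55 am–12:15 pm, 2:50 pm–5:00 pm, 10:10 pm–10:15 pm

The merged coverage is 7:35 am–9:55 am, 12:15 pm–2:50 pm, 5:00 pm–10:10 pm.
Uncovered inside 7:30 am–10:15 pm: 7:30 am–7:35 am, 9:55 am–12:15 pm, 2:50 pm–5:00 pm, 10:10 pm–10:15 pm.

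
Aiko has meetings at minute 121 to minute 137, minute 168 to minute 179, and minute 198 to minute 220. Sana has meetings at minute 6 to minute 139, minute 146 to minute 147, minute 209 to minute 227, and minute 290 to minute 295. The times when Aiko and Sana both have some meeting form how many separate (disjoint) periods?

A ∩ B = minute 121 to minute 137, minute 209 to minute 220.
That is 2 disjoint pieces.

2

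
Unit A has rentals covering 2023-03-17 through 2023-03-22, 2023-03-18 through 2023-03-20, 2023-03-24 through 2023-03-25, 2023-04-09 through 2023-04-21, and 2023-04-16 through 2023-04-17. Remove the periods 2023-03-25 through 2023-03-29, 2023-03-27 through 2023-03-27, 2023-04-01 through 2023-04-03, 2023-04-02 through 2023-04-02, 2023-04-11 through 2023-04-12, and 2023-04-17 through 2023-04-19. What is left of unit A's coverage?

First set merges to 2023-03-17 through 2023-03-22, 2023-03-24 through 2023-03-25, 2023-04-09 through 2023-04-21.
Second set merges to 2023-03-25 through 2023-03-29, 2023-04-01 through 2023-04-03, 2023-04-11 through 2023-04-12, 2023-04-17 through 2023-04-19.
2023-03-17 through 2023-03-22 is untouched.
2023-03-24 through 2023-03-25 with B removed leaves 2023-03-24 through 2023-03-24.
2023-04-09 through 2023-04-21 with B removed leaves 2023-04-09 through 2023-04-10, 2023-04-13 through 2023-04-16, 2023-04-20 through 2023-04-21.

2023-03-17 through 2023-03-22, 2023-03-24 through 2023-03-24, 2023-04-09 through 2023-04-10, 2023-04-13 through 2023-04-16, 2023-04-20 through 2023-04-21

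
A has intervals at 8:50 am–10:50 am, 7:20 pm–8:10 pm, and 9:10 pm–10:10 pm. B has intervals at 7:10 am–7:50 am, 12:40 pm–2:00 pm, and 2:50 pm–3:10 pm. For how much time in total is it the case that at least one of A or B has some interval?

A ∪ B = 7:10 am-7:50 am, 8:50 am-10:50 am, 12:40 pm-2:00 pm, 2:50 pm-3:10 pm, 7:20 pm-8:10 pm, 9:10 pm-10:10 pm.
Total: 40 min + 2 h + 1 h 20 min + 20 min + 50 min + 1 h = 6 h 10 min.

6 h 10 min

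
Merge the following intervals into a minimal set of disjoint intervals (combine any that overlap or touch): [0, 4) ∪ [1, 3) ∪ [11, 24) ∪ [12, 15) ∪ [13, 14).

[0, 4) ∪ [11, 24)

[1, 3) overlaps/touches [0, 4) → extend to [0, 4).
[11, 24) is disjoint → start new block.
[12, 15) overlaps/touches [11, 24) → extend to [11, 24).
[13, 14) overlaps/touches [11, 24) → extend to [11, 24).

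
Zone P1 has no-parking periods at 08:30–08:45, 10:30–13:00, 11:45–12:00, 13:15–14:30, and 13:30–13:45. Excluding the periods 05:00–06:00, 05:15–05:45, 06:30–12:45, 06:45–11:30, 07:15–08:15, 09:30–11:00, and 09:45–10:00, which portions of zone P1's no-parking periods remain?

12:45–13:00, 13:15–14:30

Merge the first list: 08:30–08:45, 10:30–13:00, 13:15–14:30.
Merge the second list: 05:00–06:00, 06:30–12:45.
08:30–08:45 lies entirely inside B → drops out.
10:30–13:00 with B removed leaves 12:45–13:00.
13:15–14:30 is untouched.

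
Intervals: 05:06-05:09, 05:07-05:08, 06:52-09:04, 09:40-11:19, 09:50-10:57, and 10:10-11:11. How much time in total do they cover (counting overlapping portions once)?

Merged: 05:06–05:09, 06:52–09:04, 09:40–11:19.
Lengths: 3 min + 2 h 12 min + 1 h 39 min = 3 h 54 min.

3 h 54 min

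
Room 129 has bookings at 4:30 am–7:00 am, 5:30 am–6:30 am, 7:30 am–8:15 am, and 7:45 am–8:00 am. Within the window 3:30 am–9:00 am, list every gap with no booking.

Covered (merged): 4:30 am–7:00 am, 7:30 am–8:15 am.
Complement within 3:30 am–9:00 am: 3:30 am–4:30 am, 7:00 am–7:30 am, 8:15 am–9:00 am.

3:30 am–4:30 am, 7:00 am–7:30 am, 8:15 am–9:00 am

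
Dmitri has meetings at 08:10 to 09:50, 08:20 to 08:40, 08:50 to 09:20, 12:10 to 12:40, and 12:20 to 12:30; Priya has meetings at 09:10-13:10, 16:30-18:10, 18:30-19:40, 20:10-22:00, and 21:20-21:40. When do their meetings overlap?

A, merged: 08:10–09:50, 12:10–12:40.
B, merged: 09:10–13:10, 16:30–18:10, 18:30–19:40, 20:10–22:00.
08:10–09:50 meets the second set on 09:10–09:50.
12:10–12:40 meets the second set on 12:10–12:40.

09:10–09:50, 12:10–12:40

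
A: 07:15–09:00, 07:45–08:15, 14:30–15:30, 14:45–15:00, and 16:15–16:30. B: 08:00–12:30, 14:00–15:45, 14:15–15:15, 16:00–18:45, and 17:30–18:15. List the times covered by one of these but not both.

07:15–08:00, 09:00–12:30, 14:00–14:30, 15:30–15:45, 16:00–16:15, 16:30–18:45

A, merged: 07:15–09:00, 14:30–15:30, 16:15–16:30.
B, merged: 08:00–12:30, 14:00–15:45, 16:00–18:45.
A \ B = 07:15–08:00.
B \ A = 09:00–12:30, 14:00–14:30, 15:30–15:45, 16:00–16:15, 16:30–18:45.
Union of the two gives the symmetric difference.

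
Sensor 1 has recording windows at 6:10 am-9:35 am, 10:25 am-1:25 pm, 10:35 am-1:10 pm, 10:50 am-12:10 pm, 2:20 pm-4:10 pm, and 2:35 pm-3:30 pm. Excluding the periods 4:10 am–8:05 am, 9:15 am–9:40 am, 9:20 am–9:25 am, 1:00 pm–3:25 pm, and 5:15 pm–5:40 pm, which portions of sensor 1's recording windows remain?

Merge the first list: 6:10 am–9:35 am, 10:25 am–1:25 pm, 2:20 pm–4:10 pm.
Merge the second list: 4:10 am–8:05 am, 9:15 am–9:40 am, 1:00 pm–3:25 pm, 5:15 pm–5:40 pm.
6:10 am–9:35 am \ B = 8:05 am–9:15 am.
10:25 am–1:25 pm \ B = 10:25 am–1:00 pm.
2:20 pm–4:10 pm \ B = 3:25 pm–4:10 pm.

8:05 am–9:15 am, 10:25 am–1:00 pm, 3:25 pm–4:10 pm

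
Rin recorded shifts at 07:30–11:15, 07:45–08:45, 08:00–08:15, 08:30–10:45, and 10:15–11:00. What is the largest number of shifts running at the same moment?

Sweep endpoints in order; track running count of active intervals.
Peak of 3 reached at 08:00.

3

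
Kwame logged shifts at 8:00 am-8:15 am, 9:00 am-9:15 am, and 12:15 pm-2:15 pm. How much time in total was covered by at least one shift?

Merged: 8:00 am-8:15 am, 9:00 am-9:15 am, 12:15 pm-2:15 pm.
Lengths: 15 min + 15 min + 2 h = 2 h 30 min.

2 h 30 min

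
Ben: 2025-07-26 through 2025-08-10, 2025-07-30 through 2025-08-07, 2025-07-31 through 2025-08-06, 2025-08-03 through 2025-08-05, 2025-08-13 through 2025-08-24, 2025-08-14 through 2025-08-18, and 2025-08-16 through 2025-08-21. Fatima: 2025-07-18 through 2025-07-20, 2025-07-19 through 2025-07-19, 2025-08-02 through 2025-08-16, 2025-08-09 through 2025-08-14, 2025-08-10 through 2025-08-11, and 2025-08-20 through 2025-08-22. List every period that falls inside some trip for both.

First set merges to 2025-07-26 through 2025-08-10, 2025-08-13 through 2025-08-24.
Second set merges to 2025-07-18 through 2025-07-20, 2025-08-02 through 2025-08-16, 2025-08-20 through 2025-08-22.
2025-07-26 through 2025-08-10 meets the second set on 2025-08-02 through 2025-08-10.
2025-08-13 through 2025-08-24 meets the second set on 2025-08-13 through 2025-08-16, 2025-08-20 through 2025-08-22.

2025-08-02 through 2025-08-10, 2025-08-13 through 2025-08-16, 2025-08-20 through 2025-08-22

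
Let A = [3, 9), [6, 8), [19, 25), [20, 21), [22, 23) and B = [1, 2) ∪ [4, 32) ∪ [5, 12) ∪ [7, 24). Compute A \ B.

Merge the first list: [3, 9), [19, 25).
Merge the second list: [1, 2), [4, 32).
[3, 9) \ B = [3, 4).
[19, 25): entirely removed.

[3, 4)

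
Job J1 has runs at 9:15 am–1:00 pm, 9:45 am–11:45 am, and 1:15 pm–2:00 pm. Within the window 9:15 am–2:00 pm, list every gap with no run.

Covered (merged): 9:15 am–1:00 pm, 1:15 pm–2:00 pm.
Uncovered inside 9:15 am–2:00 pm: 1:00 pm–1:15 pm.

1:00 pm–1:15 pm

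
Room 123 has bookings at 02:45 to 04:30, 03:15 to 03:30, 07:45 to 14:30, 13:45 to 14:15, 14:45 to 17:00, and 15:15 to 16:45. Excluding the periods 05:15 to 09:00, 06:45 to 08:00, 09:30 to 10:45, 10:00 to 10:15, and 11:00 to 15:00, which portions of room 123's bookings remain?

02:45–04:30, 09:00–09:30, 10:45–11:00, 15:00–17:00

A, merged: 02:45–04:30, 07:45–14:30, 14:45–17:00.
B, merged: 05:15–09:00, 09:30–10:45, 11:00–15:00.
02:45–04:30: nothing removed.
07:45–14:30 \ B = 09:00–09:30, 10:45–11:00.
14:45–17:00 \ B = 15:00–17:00.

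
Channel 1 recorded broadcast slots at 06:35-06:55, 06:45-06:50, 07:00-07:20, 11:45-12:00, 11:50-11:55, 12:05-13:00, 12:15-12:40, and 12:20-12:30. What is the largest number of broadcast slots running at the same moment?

3

At 12:20, 3 of the intervals are simultaneously active.
No point has more.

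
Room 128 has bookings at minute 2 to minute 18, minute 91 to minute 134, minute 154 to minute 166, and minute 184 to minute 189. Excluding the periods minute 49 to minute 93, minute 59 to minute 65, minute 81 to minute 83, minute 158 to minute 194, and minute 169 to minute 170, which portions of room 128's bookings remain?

minute 2 to minute 18, minute 93 to minute 134, minute 154 to minute 158

B, merged: minute 49 to minute 93, minute 158 to minute 194.
minute 2 to minute 18: no B overlap → unchanged.
minute 91 to minute 134 minus B → minute 93 to minute 134.
minute 154 to minute 166 minus B → minute 154 to minute 158.
minute 184 to minute 189: fully covered by B → removed.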